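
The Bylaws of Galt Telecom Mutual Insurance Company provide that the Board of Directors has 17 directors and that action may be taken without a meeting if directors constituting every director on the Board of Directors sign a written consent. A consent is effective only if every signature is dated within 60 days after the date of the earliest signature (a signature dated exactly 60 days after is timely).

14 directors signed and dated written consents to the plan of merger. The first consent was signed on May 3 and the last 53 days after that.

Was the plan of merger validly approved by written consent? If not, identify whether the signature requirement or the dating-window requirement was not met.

Not effective — insufficient signatures.

Signatures required: every one of 17 — unanimous means all 17, so 17 needed; 14 signed. Insufficient.
Dating window: the latest signature is 53 days after the earliest; the limit is 60 days. Within the window.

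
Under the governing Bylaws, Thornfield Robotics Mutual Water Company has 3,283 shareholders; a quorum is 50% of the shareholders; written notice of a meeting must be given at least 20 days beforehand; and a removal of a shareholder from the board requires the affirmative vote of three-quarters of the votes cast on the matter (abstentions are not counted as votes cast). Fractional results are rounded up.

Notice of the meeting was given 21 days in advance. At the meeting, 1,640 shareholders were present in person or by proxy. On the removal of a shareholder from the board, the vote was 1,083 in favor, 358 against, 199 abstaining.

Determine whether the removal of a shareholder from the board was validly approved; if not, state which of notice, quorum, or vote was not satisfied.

Notice: 21 days given; 20 required. Satisfied.
Quorum: 50% of 3,283 = 1,641.50, rounded up to 1,642; 1,640 present. Not satisfied.
Vote: requires three-fourths of the votes cast (1,640 − 199 abstaining = 1,441); 3/4 of 1441 = 1080.75, rounded up to 1081, so 1,081 needed; 1,083 in favor. Satisfied.

Invalid — quorum requirement not satisfied.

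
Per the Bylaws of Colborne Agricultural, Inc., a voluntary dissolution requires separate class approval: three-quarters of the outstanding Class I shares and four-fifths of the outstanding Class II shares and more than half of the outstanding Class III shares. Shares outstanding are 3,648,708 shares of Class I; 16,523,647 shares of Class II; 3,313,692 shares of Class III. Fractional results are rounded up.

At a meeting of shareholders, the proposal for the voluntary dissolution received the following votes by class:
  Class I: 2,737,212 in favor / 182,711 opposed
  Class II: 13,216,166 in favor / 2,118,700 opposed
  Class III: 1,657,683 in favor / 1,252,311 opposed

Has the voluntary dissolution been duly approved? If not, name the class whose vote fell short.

Class I: 3/4 of 3648708 = 2736531; 2,736,531 required, 2,737,212 in favor — approved.
Class II: 4/5 of 16523647 = 13218917.60, rounded up to 13218918; 13,218,918 required, 13,216,166 in favor — not approved.
Class III: a majority of 3313692 is 1656847; 1,656,847 required, 1,657,683 in favor — approved.

Not approved — the Class II shares did not give the required vote.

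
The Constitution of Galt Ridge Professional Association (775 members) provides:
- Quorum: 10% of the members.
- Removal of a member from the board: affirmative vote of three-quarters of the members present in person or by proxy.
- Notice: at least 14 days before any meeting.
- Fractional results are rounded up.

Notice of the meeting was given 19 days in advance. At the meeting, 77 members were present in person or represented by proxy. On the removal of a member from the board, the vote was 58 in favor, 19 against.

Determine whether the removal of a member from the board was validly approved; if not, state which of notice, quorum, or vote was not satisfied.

Notice: 19 days given; 14 required. Satisfied.
Quorum: 10% of 775 = 77.50, rounded up to 78; 77 present. Not satisfied.
Vote: requires three-fourths of those present (77); 3/4 of 77 = 57.75, rounded up to 58, so 58 needed; 58 in favor. Satisfied.

Invalid — quorum requirement not satisfied.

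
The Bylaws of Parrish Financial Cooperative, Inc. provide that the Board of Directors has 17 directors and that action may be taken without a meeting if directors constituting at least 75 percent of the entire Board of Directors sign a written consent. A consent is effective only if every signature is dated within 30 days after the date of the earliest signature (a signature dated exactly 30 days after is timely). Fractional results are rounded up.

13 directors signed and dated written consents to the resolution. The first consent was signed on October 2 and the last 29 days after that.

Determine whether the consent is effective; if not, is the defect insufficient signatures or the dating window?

Signatures required: at least 75 percent of 17 — 3/4 of 17 = 12.75, rounded up to 13, so 13 needed; 13 signed. Sufficient.
Dating window: the latest signature is 29 days after the earliest; the limit is 30 days. Within the window.

Effective — both the signature and dating-window requirements are satisfied.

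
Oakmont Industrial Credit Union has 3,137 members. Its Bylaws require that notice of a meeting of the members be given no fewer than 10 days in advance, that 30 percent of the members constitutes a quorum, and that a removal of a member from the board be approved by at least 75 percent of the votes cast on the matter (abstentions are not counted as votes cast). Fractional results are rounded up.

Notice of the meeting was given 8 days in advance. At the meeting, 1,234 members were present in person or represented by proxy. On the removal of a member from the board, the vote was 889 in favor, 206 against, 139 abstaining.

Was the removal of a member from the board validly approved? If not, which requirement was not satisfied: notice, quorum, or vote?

Notice: 8 days given; 10 required. Not satisfied.
Quorum: 30% of 3,137 = 941.10, rounded up to 942; 1,234 present. Satisfied.
Vote: requires three-fourths of the votes cast (1,234 − 139 abstaining = 1,095); 3/4 of 1095 = 821.25, rounded up to 822, so 822 needed; 889 in favor. Satisfied.

Invalid — notice requirement not satisfied.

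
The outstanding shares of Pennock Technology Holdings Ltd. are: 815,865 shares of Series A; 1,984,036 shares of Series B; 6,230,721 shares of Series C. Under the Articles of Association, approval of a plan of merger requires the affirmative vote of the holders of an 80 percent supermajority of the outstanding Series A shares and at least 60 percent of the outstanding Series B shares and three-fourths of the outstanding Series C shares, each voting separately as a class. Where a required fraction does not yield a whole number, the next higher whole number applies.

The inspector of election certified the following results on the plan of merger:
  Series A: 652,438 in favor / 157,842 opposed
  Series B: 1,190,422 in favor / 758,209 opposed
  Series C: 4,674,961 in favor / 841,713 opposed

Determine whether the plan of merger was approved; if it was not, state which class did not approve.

Series A: 4/5 of 815865 = 652692; 652,692 required, 652,438 in favor — not approved.
Series B: 3/5 of 1984036 = 1190421.60, rounded up to 1190422; 1,190,422 required, 1,190,422 in favor — approved.
Series C: 3/4 of 6230721 = 4673040.75, rounded up to 4673041; 4,673,041 required, 4,674,961 in favor — approved.

Not approved — the Series A shares did not give the required vote.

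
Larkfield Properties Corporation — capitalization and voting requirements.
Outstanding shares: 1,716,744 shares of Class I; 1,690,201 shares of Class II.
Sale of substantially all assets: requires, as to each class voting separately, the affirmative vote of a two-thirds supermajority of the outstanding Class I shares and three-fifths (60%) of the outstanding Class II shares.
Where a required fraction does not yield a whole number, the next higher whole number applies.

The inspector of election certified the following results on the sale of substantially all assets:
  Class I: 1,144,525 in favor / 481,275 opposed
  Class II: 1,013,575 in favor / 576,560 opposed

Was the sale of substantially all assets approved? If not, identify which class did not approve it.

Class I: 2/3 of 1716744 = 1144496; 1,144,496 required, 1,144,525 in favor — approved.
Class II: 3/5 of 1690201 = 1014120.60, rounded up to 1014121; 1,014,121 required, 1,013,575 in favor — not approved.

Not approved — the Class II shares did not give the required vote.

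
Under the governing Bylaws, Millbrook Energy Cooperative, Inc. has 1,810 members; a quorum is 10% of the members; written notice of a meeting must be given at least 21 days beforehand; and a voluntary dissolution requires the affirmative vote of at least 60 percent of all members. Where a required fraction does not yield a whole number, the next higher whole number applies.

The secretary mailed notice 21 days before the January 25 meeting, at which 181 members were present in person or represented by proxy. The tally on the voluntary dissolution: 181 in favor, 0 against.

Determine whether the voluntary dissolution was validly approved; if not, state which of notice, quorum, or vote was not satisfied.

Invalid — vote requirement not satisfied.

Notice: 21 days given; 21 required. Satisfied.
Quorum: 10% of 1,810 = 181; 181 present. Satisfied.
Vote: requires three-fifths of all members (1,810); 3/5 of 1810 = 1086, so 1,086 needed; 181 in favor. Not satisfied.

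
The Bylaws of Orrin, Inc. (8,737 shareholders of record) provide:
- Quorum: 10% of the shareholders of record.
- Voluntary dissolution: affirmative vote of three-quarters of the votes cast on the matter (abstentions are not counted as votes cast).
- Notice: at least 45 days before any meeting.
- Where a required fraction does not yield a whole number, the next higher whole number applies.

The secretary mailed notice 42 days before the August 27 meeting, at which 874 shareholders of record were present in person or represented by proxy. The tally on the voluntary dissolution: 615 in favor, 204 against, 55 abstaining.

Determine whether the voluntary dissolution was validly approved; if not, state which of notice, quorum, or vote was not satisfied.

Invalid — notice requirement not satisfied.

Notice: 42 days given; 45 required. Not satisfied.
Quorum: 10% of 8,737 = 873.70, rounded up to 874; 874 present. Satisfied.
Vote: requires three-fourths of the votes cast (874 − 55 abstaining = 819); 3/4 of 819 = 614.25, rounded up to 615, so 615 needed; 615 in favor. Satisfied.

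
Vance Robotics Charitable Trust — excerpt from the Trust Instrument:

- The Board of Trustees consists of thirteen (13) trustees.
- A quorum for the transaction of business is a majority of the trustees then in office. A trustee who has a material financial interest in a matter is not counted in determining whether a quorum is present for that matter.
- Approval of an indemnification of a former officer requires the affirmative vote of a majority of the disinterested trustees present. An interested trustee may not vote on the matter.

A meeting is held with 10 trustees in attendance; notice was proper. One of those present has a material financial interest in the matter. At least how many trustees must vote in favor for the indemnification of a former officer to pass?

The indemnification of a former officer requires a majority of the disinterested trustees present (10 − 1 = 9).
A majority of 9 is 5.

5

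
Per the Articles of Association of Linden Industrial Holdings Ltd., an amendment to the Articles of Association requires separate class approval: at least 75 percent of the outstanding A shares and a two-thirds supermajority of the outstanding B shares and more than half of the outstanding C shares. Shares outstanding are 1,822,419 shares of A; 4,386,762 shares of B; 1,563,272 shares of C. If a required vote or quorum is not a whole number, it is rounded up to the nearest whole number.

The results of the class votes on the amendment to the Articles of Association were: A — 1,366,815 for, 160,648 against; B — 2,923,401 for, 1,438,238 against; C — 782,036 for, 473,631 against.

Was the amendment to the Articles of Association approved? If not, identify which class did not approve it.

A: 3/4 of 1822419 = 1366814.25, rounded up to 1366815; 1,366,815 required, 1,366,815 in favor — approved.
B: 2/3 of 4386762 = 2924508; 2,924,508 required, 2,923,401 in favor — not approved.
C: a majority of 1563272 is 781637; 781,637 required, 782,036 in favor — approved.

Not approved — the B shares did not give the required vote.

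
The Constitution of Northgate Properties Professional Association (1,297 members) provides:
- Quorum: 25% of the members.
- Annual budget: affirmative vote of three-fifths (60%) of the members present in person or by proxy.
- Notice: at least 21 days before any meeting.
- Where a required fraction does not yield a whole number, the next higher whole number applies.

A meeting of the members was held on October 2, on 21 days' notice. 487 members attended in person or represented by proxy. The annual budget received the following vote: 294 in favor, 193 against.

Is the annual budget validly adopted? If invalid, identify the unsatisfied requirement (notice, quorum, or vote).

Notice: 21 days given; 21 required. Satisfied.
Quorum: 25% of 1,297 = 324.25, rounded up to 325; 487 present. Satisfied.
Vote: requires three-fifths of those present (487); 3/5 of 487 = 292.20, rounded up to 293, so 293 needed; 294 in favor. Satisfied.

Valid — all requirements satisfied.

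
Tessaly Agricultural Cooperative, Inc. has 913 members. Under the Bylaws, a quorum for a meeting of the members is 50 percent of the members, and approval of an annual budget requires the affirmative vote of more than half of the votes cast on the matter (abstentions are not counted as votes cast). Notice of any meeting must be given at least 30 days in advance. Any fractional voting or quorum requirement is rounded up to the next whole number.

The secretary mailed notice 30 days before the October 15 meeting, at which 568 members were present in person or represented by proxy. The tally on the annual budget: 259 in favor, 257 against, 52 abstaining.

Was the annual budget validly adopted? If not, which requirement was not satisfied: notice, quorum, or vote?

Notice: 30 days given; 30 required. Satisfied.
Quorum: 50% of 913 = 456.50, rounded up to 457; 568 present. Satisfied.
Vote: requires a majority of the votes cast (568 − 52 abstaining = 516); a majority of 516 is 259, so 259 needed; 259 in favor. Satisfied.

Valid — all requirements satisfied.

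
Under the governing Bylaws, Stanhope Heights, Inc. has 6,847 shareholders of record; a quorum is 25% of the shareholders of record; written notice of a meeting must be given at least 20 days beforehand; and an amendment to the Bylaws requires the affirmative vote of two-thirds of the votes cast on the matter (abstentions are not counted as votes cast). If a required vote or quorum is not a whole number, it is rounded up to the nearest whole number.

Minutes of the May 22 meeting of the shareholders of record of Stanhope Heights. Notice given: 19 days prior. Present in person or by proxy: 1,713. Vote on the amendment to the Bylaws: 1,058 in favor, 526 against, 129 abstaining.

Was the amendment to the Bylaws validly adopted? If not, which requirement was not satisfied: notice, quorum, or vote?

Invalid — notice requirement not satisfied.

Notice: 19 days given; 20 required. Not satisfied.
Quorum: 25% of 6,847 = 1,711.75, rounded up to 1,712; 1,713 present. Satisfied.
Vote: requires two-thirds of the votes cast (1,713 − 129 abstaining = 1,584); 2/3 of 1584 = 1056, so 1,056 needed; 1,058 in favor. Satisfied.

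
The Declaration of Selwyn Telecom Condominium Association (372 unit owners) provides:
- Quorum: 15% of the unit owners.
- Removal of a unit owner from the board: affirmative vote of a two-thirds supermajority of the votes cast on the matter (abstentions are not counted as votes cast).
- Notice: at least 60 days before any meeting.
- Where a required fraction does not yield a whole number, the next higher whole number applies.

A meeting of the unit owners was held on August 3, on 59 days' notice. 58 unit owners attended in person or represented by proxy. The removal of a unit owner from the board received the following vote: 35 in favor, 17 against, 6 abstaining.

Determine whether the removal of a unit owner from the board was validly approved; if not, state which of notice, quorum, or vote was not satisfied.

Notice: 59 days given; 60 required. Not satisfied.
Quorum: 15% of 372 = 55.80, rounded up to 56; 58 present. Satisfied.
Vote: requires two-thirds of the votes cast (58 − 6 abstaining = 52); 2/3 of 52 = 34.67, rounded up to 35, so 35 needed; 35 in favor. Satisfied.

Invalid — notice requirement not satisfied.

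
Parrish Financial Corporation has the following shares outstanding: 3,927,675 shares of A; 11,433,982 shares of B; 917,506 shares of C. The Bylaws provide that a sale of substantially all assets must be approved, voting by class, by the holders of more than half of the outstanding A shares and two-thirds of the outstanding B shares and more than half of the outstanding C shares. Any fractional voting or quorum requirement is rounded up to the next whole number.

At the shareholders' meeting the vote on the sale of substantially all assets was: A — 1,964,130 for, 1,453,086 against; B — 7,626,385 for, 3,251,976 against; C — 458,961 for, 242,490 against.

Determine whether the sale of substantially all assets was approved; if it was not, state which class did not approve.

Approved — every class gave the required vote.

A: a majority of 3927675 is 1963838; 1,963,838 required, 1,964,130 in favor — approved.
B: 2/3 of 11433982 = 7622654.67, rounded up to 7622655; 7,622,655 required, 7,626,385 in favor — approved.
C: a majority of 917506 is 458754; 458,754 required, 458,961 in favor — approved.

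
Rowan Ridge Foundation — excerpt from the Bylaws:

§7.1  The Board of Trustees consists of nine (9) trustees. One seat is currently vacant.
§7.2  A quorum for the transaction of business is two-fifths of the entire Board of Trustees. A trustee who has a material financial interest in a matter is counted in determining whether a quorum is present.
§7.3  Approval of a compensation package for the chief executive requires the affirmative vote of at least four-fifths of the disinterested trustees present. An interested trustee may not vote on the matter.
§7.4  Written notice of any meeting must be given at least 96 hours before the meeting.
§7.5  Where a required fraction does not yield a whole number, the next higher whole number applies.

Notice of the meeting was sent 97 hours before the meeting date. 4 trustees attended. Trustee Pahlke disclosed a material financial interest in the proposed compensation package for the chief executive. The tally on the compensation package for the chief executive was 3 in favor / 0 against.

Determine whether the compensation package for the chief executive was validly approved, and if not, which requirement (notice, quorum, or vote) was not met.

Notice: 97 hours given; 96 required (97 ≥ 96). Satisfied.
Quorum: 4 present (interested trustees count toward quorum); quorum is 4. Satisfied.
Vote: the compensation package for the chief executive requires four-fifths of the disinterested trustees present (4 − 1 = 3). 4/5 of 3 = 2.40, rounded up to 3, so 3 affirmative votes are needed; 3 voted in favor. Satisfied.

Valid — all requirements satisfied.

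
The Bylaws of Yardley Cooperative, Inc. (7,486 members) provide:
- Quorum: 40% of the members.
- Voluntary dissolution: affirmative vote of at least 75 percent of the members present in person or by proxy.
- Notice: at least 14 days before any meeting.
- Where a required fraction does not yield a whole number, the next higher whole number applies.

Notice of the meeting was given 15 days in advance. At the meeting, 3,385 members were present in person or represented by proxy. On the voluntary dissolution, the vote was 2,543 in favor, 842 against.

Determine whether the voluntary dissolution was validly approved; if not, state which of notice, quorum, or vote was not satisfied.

Valid — all requirements satisfied.

Notice: 15 days given; 14 required. Satisfied.
Quorum: 40% of 7,486 = 2,994.40, rounded up to 2,995; 3,385 present. Satisfied.
Vote: requires three-fourths of those present (3,385); 3/4 of 3385 = 2538.75, rounded up to 2539, so 2,539 needed; 2,543 in favor. Satisfied.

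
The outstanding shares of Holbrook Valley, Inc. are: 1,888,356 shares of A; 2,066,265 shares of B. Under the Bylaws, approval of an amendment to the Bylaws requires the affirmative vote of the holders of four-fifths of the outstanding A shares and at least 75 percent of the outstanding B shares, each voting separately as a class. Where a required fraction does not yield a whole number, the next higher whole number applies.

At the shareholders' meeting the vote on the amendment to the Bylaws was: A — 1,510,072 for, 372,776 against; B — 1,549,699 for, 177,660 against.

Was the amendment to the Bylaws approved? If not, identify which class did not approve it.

Not approved — the A shares did not give the required vote.

A: 4/5 of 1888356 = 1510684.80, rounded up to 1510685; 1,510,685 required, 1,510,072 in favor — not approved.
B: 3/4 of 2066265 = 1549698.75, rounded up to 1549699; 1,549,699 required, 1,549,699 in favor — approved.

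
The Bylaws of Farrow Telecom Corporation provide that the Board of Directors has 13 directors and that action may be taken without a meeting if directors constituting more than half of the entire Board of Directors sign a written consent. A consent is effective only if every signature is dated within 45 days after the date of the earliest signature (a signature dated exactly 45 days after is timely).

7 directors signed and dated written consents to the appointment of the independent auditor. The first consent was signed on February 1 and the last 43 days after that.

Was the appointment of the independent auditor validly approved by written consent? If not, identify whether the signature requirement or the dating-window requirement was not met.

Signatures required: more than half of 13 — a majority of 13 is 7, so 7 needed; 7 signed. Sufficient.
Dating window: the latest signature is 43 days after the earliest; the limit is 45 days. Within the window.

Effective — both the signature and dating-window requirements are satisfied.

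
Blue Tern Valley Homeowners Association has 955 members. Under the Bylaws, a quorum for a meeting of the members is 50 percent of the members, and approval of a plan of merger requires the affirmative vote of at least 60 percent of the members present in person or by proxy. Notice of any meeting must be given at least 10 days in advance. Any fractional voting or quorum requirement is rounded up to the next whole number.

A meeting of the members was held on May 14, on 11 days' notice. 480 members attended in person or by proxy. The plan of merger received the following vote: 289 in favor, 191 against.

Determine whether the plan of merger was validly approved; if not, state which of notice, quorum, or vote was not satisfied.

Valid — all requirements satisfied.

Notice: 11 days given; 10 required. Satisfied.
Quorum: 50% of 955 = 477.50, rounded up to 478; 480 present. Satisfied.
Vote: requires three-fifths of those present (480); 3/5 of 480 = 288, so 288 needed; 289 in favor. Satisfied.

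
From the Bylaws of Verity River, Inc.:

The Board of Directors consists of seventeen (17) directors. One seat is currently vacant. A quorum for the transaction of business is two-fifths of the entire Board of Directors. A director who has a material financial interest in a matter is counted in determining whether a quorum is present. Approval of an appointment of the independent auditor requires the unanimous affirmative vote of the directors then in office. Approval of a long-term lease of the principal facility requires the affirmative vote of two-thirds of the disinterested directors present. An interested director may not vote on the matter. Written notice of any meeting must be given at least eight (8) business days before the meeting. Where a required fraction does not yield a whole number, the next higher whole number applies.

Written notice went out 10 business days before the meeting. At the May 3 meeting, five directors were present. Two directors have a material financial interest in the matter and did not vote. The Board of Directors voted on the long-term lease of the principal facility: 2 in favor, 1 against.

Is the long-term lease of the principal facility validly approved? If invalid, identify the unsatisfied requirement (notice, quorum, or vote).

Invalid — quorum requirement not satisfied.

Notice: 10 business days given; 8 required (10 ≥ 8). Satisfied.
Quorum: 5 present (interested directors count toward quorum); quorum is 7. Not satisfied.
Vote: the long-term lease of the principal facility requires two-thirds of the disinterested directors present (5 − 2 = 3). 2/3 of 3 = 2, so 2 affirmative votes are needed; 2 voted in favor. Satisfied. (Moot — without a quorum no business can be validly transacted.)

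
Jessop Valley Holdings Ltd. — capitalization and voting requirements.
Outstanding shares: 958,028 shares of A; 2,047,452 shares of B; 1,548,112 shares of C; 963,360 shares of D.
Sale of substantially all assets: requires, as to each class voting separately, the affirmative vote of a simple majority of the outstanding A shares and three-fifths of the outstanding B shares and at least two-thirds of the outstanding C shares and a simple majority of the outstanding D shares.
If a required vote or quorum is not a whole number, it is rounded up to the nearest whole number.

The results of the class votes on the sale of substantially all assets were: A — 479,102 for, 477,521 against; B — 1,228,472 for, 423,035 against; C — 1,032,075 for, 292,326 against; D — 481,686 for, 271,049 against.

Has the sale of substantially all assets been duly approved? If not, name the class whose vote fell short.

Approved — every class gave the required vote.

A: a majority of 958028 is 479015; 479,015 required, 479,102 in favor — approved.
B: 3/5 of 2047452 = 1228471.20, rounded up to 1228472; 1,228,472 required, 1,228,472 in favor — approved.
C: 2/3 of 1548112 = 1032074.67, rounded up to 1032075; 1,032,075 required, 1,032,075 in favor — approved.
D: a majority of 963360 is 481681; 481,681 required, 481,686 in favor — approved.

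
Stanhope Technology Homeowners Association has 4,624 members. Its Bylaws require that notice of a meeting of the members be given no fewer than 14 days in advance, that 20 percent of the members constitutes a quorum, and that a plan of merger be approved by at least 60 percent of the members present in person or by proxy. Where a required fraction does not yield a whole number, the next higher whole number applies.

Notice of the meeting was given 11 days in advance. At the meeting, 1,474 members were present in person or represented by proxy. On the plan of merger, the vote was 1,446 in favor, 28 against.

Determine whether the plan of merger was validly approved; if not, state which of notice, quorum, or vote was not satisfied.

Notice: 11 days given; 14 required. Not satisfied.
Quorum: 20% of 4,624 = 924.80, rounded up to 925; 1,474 present. Satisfied.
Vote: requires three-fifths of those present (1,474); 3/5 of 1474 = 884.40, rounded up to 885, so 885 needed; 1,446 in favor. Satisfied.

Invalid — notice requirement not satisfied.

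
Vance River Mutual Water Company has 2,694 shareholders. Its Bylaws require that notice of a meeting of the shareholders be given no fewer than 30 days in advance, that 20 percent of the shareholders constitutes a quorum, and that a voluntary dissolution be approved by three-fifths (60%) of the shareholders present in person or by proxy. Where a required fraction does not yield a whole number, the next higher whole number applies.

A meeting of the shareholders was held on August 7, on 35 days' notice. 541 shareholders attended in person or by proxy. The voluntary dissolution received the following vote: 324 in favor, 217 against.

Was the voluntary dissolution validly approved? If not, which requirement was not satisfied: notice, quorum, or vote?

Invalid — vote requirement not satisfied.

Notice: 35 days given; 30 required. Satisfied.
Quorum: 20% of 2,694 = 538.80, rounded up to 539; 541 present. Satisfied.
Vote: requires three-fifths of those present (541); 3/5 of 541 = 324.60, rounded up to 325, so 325 needed; 324 in favor. Not satisfied.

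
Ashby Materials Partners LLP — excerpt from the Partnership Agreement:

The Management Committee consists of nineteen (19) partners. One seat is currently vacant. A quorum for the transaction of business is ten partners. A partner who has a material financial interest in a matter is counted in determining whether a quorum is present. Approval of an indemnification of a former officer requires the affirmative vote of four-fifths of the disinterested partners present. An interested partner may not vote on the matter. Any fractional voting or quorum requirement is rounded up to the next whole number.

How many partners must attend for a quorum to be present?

10

The quorum is fixed at 10.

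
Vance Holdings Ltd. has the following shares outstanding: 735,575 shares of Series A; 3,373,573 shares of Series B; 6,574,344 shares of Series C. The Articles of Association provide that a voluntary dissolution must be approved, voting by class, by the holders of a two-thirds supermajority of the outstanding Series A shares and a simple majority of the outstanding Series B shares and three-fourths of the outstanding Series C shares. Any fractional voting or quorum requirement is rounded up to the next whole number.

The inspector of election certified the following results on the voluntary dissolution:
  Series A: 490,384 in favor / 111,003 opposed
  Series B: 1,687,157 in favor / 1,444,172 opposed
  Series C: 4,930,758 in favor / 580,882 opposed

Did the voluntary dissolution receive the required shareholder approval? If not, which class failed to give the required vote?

Approved — every class gave the required vote.

Series A: 2/3 of 735575 = 490383.33, rounded up to 490384; 490,384 required, 490,384 in favor — approved.
Series B: a majority of 3373573 is 1686787; 1,686,787 required, 1,687,157 in favor — approved.
Series C: 3/4 of 6574344 = 4930758; 4,930,758 required, 4,930,758 in favor — approved.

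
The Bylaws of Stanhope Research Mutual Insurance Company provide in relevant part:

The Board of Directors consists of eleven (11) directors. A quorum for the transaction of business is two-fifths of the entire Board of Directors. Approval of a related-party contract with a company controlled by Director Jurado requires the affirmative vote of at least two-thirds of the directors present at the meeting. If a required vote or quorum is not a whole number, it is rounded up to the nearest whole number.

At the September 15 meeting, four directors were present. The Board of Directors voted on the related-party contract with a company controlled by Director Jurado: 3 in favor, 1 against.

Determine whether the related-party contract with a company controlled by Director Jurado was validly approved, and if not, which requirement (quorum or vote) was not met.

Quorum: 4 present; quorum is 5. Not satisfied.
Vote: the related-party contract with a company controlled by Director Jurado requires two-thirds of the directors present (4). 2/3 of 4 = 2.67, rounded up to 3, so 3 affirmative votes are needed; 3 voted in favor. Satisfied. (Moot — without a quorum no business can be validly transacted.)

Invalid — quorum requirement not satisfied.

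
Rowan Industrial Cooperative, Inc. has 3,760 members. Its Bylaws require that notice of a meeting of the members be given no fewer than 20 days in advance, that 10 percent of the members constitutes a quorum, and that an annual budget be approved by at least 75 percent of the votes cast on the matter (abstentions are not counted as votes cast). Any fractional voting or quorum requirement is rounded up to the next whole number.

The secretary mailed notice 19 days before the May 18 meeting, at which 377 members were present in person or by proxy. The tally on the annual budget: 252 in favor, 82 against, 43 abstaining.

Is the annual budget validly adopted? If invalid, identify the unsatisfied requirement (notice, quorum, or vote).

Notice: 19 days given; 20 required. Not satisfied.
Quorum: 10% of 3,760 = 376; 377 present. Satisfied.
Vote: requires three-fourths of the votes cast (377 − 43 abstaining = 334); 3/4 of 334 = 250.50, rounded up to 251, so 251 needed; 252 in favor. Satisfied.

Invalid — notice requirement not satisfied.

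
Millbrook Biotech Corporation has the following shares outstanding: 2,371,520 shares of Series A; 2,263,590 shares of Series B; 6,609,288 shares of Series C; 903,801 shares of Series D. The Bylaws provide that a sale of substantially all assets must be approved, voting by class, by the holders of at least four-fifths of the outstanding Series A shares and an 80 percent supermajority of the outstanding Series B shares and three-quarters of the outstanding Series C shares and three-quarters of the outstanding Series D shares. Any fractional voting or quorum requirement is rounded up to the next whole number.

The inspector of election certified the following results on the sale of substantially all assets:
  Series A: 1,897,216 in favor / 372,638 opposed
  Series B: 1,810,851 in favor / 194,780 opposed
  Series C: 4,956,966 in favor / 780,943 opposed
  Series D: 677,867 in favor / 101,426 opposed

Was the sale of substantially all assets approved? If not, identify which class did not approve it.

Series A: 4/5 of 2371520 = 1897216; 1,897,216 required, 1,897,216 in favor — approved.
Series B: 4/5 of 2263590 = 1810872; 1,810,872 required, 1,810,851 in favor — not approved.
Series C: 3/4 of 6609288 = 4956966; 4,956,966 required, 4,956,966 in favor — approved.
Series D: 3/4 of 903801 = 677850.75, rounded up to 677851; 677,851 required, 677,867 in favor — approved.

Not approved — the Series B shares did not give the required vote.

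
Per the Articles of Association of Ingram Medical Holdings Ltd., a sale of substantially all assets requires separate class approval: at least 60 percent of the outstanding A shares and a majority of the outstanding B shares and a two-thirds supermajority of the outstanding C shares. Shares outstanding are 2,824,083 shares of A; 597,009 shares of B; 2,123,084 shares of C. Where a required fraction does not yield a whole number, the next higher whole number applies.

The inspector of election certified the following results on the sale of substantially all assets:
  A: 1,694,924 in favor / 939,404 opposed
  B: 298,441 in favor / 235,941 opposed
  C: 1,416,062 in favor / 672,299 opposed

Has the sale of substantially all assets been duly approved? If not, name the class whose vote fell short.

A: 3/5 of 2824083 = 1694449.80, rounded up to 1694450; 1,694,450 required, 1,694,924 in favor — approved.
B: a majority of 597009 is 298505; 298,505 required, 298,441 in favor — not approved.
C: 2/3 of 2123084 = 1415389.33, rounded up to 1415390; 1,415,390 required, 1,416,062 in favor — approved.

Not approved — the B shares did not give the required vote.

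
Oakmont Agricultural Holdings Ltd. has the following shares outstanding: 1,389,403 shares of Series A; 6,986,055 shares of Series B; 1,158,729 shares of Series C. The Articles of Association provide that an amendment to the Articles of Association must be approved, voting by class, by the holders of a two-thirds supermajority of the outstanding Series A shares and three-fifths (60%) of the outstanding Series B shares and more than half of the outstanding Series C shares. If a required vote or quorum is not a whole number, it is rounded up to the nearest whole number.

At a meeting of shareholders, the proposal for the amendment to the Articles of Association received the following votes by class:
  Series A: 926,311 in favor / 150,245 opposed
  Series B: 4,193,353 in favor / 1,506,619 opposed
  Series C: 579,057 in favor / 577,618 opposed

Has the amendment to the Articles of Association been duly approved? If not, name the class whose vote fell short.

Series A: 2/3 of 1389403 = 926268.67, rounded up to 926269; 926,269 required, 926,311 in favor — approved.
Series B: 3/5 of 6986055 = 4191633; 4,191,633 required, 4,193,353 in favor — approved.
Series C: a majority of 1158729 is 579365; 579,365 required, 579,057 in favor — not approved.

Not approved — the Series C shares did not give the required vote.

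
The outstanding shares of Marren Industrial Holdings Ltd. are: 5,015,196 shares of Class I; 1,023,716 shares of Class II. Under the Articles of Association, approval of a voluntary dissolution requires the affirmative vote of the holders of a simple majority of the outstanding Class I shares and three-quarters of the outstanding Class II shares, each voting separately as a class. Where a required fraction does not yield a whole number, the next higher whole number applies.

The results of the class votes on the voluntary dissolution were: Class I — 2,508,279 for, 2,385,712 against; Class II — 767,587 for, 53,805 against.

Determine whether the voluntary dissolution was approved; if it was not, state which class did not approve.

Class I: a majority of 5015196 is 2507599; 2,507,599 required, 2,508,279 in favor — approved.
Class II: 3/4 of 1023716 = 767787; 767,787 required, 767,587 in favor — not approved.

Not approved — the Class II shares did not give the required vote.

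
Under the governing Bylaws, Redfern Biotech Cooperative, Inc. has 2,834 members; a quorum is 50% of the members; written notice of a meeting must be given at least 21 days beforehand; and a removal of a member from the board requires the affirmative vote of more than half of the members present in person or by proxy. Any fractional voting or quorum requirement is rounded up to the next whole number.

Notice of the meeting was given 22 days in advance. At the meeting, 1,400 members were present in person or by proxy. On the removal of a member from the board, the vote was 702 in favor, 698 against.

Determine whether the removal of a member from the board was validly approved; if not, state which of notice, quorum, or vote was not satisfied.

Invalid — quorum requirement not satisfied.

Notice: 22 days given; 21 required. Satisfied.
Quorum: 50% of 2,834 = 1,417; 1,400 present. Not satisfied.
Vote: requires a majority of those present (1,400); a majority of 1400 is 701, so 701 needed; 702 in favor. Satisfied.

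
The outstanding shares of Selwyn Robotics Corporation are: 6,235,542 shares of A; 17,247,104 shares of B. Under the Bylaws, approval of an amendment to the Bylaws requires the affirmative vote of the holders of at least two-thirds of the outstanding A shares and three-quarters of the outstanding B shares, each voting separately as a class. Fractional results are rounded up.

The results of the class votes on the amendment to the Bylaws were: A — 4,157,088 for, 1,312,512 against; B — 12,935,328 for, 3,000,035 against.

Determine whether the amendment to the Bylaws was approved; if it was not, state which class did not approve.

Approved — every class gave the required vote.

A: 2/3 of 6235542 = 4157028; 4,157,028 required, 4,157,088 in favor — approved.
B: 3/4 of 17247104 = 12935328; 12,935,328 required, 12,935,328 in favor — approved.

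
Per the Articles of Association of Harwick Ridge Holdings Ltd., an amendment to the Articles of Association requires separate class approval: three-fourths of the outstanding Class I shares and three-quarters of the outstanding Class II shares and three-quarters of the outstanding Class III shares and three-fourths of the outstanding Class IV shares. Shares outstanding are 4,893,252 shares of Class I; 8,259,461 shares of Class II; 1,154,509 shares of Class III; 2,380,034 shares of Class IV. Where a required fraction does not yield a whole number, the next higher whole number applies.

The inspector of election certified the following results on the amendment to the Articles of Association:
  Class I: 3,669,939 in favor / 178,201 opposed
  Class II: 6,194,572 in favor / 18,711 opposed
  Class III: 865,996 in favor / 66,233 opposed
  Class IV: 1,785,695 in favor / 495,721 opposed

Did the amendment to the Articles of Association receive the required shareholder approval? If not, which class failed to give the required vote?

Class I: 3/4 of 4893252 = 3669939; 3,669,939 required, 3,669,939 in favor — approved.
Class II: 3/4 of 8259461 = 6194595.75, rounded up to 6194596; 6,194,596 required, 6,194,572 in favor — not approved.
Class III: 3/4 of 1154509 = 865881.75, rounded up to 865882; 865,882 required, 865,996 in favor — approved.
Class IV: 3/4 of 2380034 = 1785025.50, rounded up to 1785026; 1,785,026 required, 1,785,695 in favor — approved.

Not approved — the Class II shares did not give the required vote.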